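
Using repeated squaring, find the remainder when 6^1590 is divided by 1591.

517

6^1 ≡ 6 (mod 1591)
6^2 ≡ 6^2 = 36 ≡ 36 (mod 1591)
6^4 ≡ 36^2 = 1296 ≡ 1296 (mod 1591)
6^8 ≡ 1296^2 = 1679616 ≡ 1111 (mod 1591)
6^16 ≡ 1111^2 = 1234321 ≡ 1296 (mod 1591)
6^32 ≡ 1296^2 = 1679616 ≡ 1111 (mod 1591)
6^64 ≡ 1111^2 = 1234321 ≡ 1296 (mod 1591)
6^128 ≡ 1296^2 = 1679616 ≡ 1111 (mod 1591)
6^256 ≡ 1111^2 = 1234321 ≡ 1296 (mod 1591)
6^512 ≡ 1296^2 = 1679616 ≡ 1111 (mod 1591)
6^1024 ≡ 1111^2 = 1234321 ≡ 1296 (mod 1591)
1590 = 1024 + 512 + 32 + 16 + 4 + 2 in binary powers of 2.
So 6^1590 ≡ 1296 · 1111 · 1111 · 1296 · 1296 · 36 ≡ 517 (mod 1591).
Since 517 ≠ 1, base 6 is a Fermat witness: 1591 is composite.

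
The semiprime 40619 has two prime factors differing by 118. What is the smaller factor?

Since p = q + 118, we have 40619 = q(q + 118), so q² + 118q − 40619 = 0.
Discriminant: 118² + 4·40619 = 13924 + 162476 = 176400; √176400 = 420.
q = (−118 + 420)/2 = 151, and p = q + 118 = 269.
Check: 151 · 269 = 40619.

151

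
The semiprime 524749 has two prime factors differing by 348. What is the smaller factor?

Since p = q + 348, we have 524749 = q(q + 348), so q² + 348q − 524749 = 0.
Discriminant: 348² + 4·524749 = 121104 + 2098996 = 2220100; √2220100 = 1490.
q = (−348 + 1490)/2 = 571, and p = q + 348 = 919.
Check: 571 · 919 = 524749.

571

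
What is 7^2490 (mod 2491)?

7^1 ≡ 7 (mod 2491)
7^2 ≡ 7^2 = 49 ≡ 49 (mod 2491)
7^4 ≡ 49^2 = 2401 ≡ 2401 (mod 2491)
7^8 ≡ 2401^2 = 5764801 ≡ 627 (mod 2491)
7^16 ≡ 627^2 = 393129 ≡ 2042 (mod 2491)
7^32 ≡ 2042^2 = 4169764 ≡ 2321 (mod 2491)
7^64 ≡ 2321^2 = 5387041 ≡ 1499 (mod 2491)
7^128 ≡ 1499^2 = 2247001 ≡ 119 (mod 2491)
7^256 ≡ 119^2 = 14161 ≡ 1706 (mod 2491)
7^512 ≡ 1706^2 = 2910436 ≡ 948 (mod 2491)
7^1024 ≡ 948^2 = 898704 ≡ 1944 (mod 2491)
7^2048 ≡ 1944^2 = 3779136 ≡ 289 (mod 2491)
2490 = 2048 + 256 + 128 + 32 + 16 + 8 + 2 in binary powers of 2.
So 7^2490 ≡ 289 · 1706 · 119 · 2321 · 2042 · 627 · 49 ≡ 713 (mod 2491).
Since 713 ≠ 1, base 7 is a Fermat witness: 2491 is composite.

713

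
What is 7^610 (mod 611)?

7^1 ≡ 7 (mod 611)
7^2 ≡ 7^2 = 49 ≡ 49 (mod 611)
7^4 ≡ 49^2 = 2401 ≡ 568 (mod 611)
7^8 ≡ 568^2 = 322624 ≡ 16 (mod 611)
7^16 ≡ 16^2 = 256 ≡ 256 (mod 611)
7^32 ≡ 256^2 = 65536 ≡ 159 (mod 611)
7^64 ≡ 159^2 = 25281 ≡ 230 (mod 611)
7^128 ≡ 230^2 = 52900 ≡ 354 (mod 611)
7^256 ≡ 354^2 = 125316 ≡ 61 (mod 611)
7^512 ≡ 61^2 = 3721 ≡ 55 (mod 611)
610 = 512 + 64 + 32 + 2 in binary powers of 2.
So 7^610 ≡ 55 · 230 · 159 · 49 ≡ 17 (mod 611).
Since 17 ≠ 1, base 7 is a Fermat witness: 611 is composite.

17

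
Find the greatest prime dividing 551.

29

551 = 19 · 29
29 is prime.
So 551 = 19 · 29; the largest prime factor is 29.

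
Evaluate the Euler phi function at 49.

Factor: 49 = 7^2.
φ(49) = 7^1·(7−1) = 42.

42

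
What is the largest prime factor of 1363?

47

1363 = 29 · 47
47 is prime.
So 1363 = 29 · 47; the largest prime factor is 47.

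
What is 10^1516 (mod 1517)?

10

10^1 ≡ 10 (mod 1517)
10^2 ≡ 10^2 = 100 ≡ 100 (mod 1517)
10^4 ≡ 100^2 = 10000 ≡ 898 (mod 1517)
10^8 ≡ 898^2 = 806404 ≡ 877 (mod 1517)
10^16 ≡ 877^2 = 769129 ≡ 10 (mod 1517)
10^32 ≡ 10^2 = 100 ≡ 100 (mod 1517)
10^64 ≡ 100^2 = 10000 ≡ 898 (mod 1517)
10^128 ≡ 898^2 = 806404 ≡ 877 (mod 1517)
10^256 ≡ 877^2 = 769129 ≡ 10 (mod 1517)
10^512 ≡ 10^2 = 100 ≡ 100 (mod 1517)
10^1024 ≡ 100^2 = 10000 ≡ 898 (mod 1517)
1516 = 1024 + 256 + 128 + 64 + 32 + 8 + 4 in binary powers of 2.
So 10^1516 ≡ 898 · 10 · 877 · 898 · 100 · 877 · 898 ≡ 10 (mod 1517).
Since 10 ≠ 1, base 10 is a Fermat witness: 1517 is composite.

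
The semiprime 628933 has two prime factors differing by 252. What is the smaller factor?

677

Since p = q + 252, we have 628933 = q(q + 252), so q² + 252q − 628933 = 0.
Discriminant: 252² + 4·628933 = 63504 + 2515732 = 2579236; √2579236 = 1606.
q = (−252 + 1606)/2 = 677, and p = q + 252 = 929.
Check: 677 · 929 = 628933.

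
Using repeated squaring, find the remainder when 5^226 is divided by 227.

1

5^1 ≡ 5 (mod 227)
5^2 ≡ 5^2 = 25 ≡ 25 (mod 227)
5^4 ≡ 25^2 = 625 ≡ 171 (mod 227)
5^8 ≡ 171^2 = 29241 ≡ 185 (mod 227)
5^16 ≡ 185^2 = 34225 ≡ 175 (mod 227)
5^32 ≡ 175^2 = 30625 ≡ 207 (mod 227)
5^64 ≡ 207^2 = 42849 ≡ 173 (mod 227)
5^128 ≡ 173^2 = 29929 ≡ 192 (mod 227)
226 = 128 + 64 + 32 + 2 in binary powers of 2.
So 5^226 ≡ 192 · 173 · 207 · 25 ≡ 1 (mod 227).
Since the result is 1, base 5 gives no evidence that 227 is composite.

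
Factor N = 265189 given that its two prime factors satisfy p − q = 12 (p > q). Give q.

Since p = q + 12, we have 265189 = q(q + 12), so q² + 12q − 265189 = 0.
Discriminant: 12² + 4·265189 = 144 + 1060756 = 1060900; √1060900 = 1030.
q = (−12 + 1030)/2 = 509, and p = q + 12 = 521.
Check: 509 · 521 = 265189.

509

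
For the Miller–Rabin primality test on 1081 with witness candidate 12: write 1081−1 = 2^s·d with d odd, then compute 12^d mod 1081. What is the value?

440

1081 − 1 = 1080 = 2^3 · 135, so d = 135.
12^1 ≡ 12 (mod 1081)
12^2 ≡ 12^2 = 144 ≡ 144 (mod 1081)
12^4 ≡ 144^2 = 20736 ≡ 197 (mod 1081)
12^8 ≡ 197^2 = 38809 ≡ 974 (mod 1081)
12^16 ≡ 974^2 = 948676 ≡ 639 (mod 1081)
12^32 ≡ 639^2 = 408321 ≡ 784 (mod 1081)
12^64 ≡ 784^2 = 614656 ≡ 648 (mod 1081)
12^128 ≡ 648^2 = 419904 ≡ 476 (mod 1081)
135 = 128 + 4 + 2 + 1 in binary powers of 2.
So 12^135 ≡ 476 · 197 · 144 · 12 ≡ 440 (mod 1081).
Squaring chain: 440 → 101 → 472; never reaches −1, so base 12 is a Miller–Rabin witness that 1081 is composite.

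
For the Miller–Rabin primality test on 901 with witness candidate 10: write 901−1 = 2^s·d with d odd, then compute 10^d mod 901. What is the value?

248

901 − 1 = 900 = 2^2 · 225, so d = 225.
10^1 ≡ 10 (mod 901)
10^2 ≡ 10^2 = 100 ≡ 100 (mod 901)
10^4 ≡ 100^2 = 10000 ≡ 89 (mod 901)
10^8 ≡ 89^2 = 7921 ≡ 713 (mod 901)
10^16 ≡ 713^2 = 508369 ≡ 205 (mod 901)
10^32 ≡ 205^2 = 42025 ≡ 579 (mod 901)
10^64 ≡ 579^2 = 335241 ≡ 69 (mod 901)
10^128 ≡ 69^2 = 4761 ≡ 256 (mod 901)
225 = 128 + 64 + 32 + 1 in binary powers of 2.
So 10^225 ≡ 256 · 69 · 579 · 10 ≡ 248 (mod 901).
Squaring chain: 248 → 236; never reaches −1, so base 10 is a Miller–Rabin witness that 901 is composite.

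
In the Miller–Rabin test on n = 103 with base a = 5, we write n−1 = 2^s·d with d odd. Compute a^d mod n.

102

103 − 1 = 102 = 2^1 · 51, so d = 51.
5^1 ≡ 5 (mod 103)
5^2 ≡ 5^2 = 25 ≡ 25 (mod 103)
5^4 ≡ 25^2 = 625 ≡ 7 (mod 103)
5^8 ≡ 7^2 = 49 ≡ 49 (mod 103)
5^16 ≡ 49^2 = 2401 ≡ 32 (mod 103)
5^32 ≡ 32^2 = 1024 ≡ 97 (mod 103)
51 = 32 + 16 + 2 + 1 in binary powers of 2.
So 5^51 ≡ 97 · 32 · 25 · 5 ≡ 102 (mod 103).
Since 5^d ≡ 102 (mod 103), base 5 does not prove 103 composite.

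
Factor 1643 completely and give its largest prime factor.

1643 = 31 · 53
53 is prime.
So 1643 = 31 · 53; the largest prime factor is 53.

53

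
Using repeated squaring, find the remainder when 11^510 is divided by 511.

11^1 ≡ 11 (mod 511)
11^2 ≡ 11^2 = 121 ≡ 121 (mod 511)
11^4 ≡ 121^2 = 14641 ≡ 333 (mod 511)
11^8 ≡ 333^2 = 110889 ≡ 2 (mod 511)
11^16 ≡ 2^2 = 4 ≡ 4 (mod 511)
11^32 ≡ 4^2 = 16 ≡ 16 (mod 511)
11^64 ≡ 16^2 = 256 ≡ 256 (mod 511)
11^128 ≡ 256^2 = 65536 ≡ 128 (mod 511)
11^256 ≡ 128^2 = 16384 ≡ 32 (mod 511)
510 = 256 + 128 + 64 + 32 + 16 + 8 + 4 + 2 in binary powers of 2.
So 11^510 ≡ 32 · 128 · 256 · 16 · 4 · 2 · 333 · 121 ≡ 435 (mod 511).
Since 435 ≠ 1, base 11 is a Fermat witness: 511 is composite.

435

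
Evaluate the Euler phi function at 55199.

Factor: 55199 = 17^2 · 191.
φ(55199) = 17^1·(17−1) · (191−1) = 272 · 190 = 51680.

51680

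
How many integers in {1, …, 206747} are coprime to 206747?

193600

Factor: 206747 = 23 · 89 · 101.
φ(206747) = (23−1) · (89−1) · (101−1) = 22 · 88 · 100 = 193600.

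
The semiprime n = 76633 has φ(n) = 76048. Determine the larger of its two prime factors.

φ(n) = (p−1)(q−1) = n − (p+q) + 1, so p + q = 76633 − 76048 + 1 = 586.
p and q are the roots of t² − 586t + 76633 = 0.
Discriminant: 586² − 4·76633 = 343396 − 306532 = 36864; √36864 = 192.
q = (586 − 192)/2 = 197, p = (586 + 192)/2 = 389.
Check: 197 · 389 = 76633.

389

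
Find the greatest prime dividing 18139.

97

18139 = 11 · 1649
1649 = 17 · 97
97 is prime.
So 18139 = 11 · 17 · 97; the largest prime factor is 97.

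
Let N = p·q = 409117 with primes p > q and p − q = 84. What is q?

Since p = q + 84, we have 409117 = q(q + 84), so q² + 84q − 409117 = 0.
Discriminant: 84² + 4·409117 = 7056 + 1636468 = 1643524; √1643524 = 1282.
q = (−84 + 1282)/2 = 599, and p = q + 84 = 683.
Check: 599 · 683 = 409117.

599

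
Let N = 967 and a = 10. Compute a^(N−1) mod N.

10^1 ≡ 10 (mod 967)
10^2 ≡ 10^2 = 100 ≡ 100 (mod 967)
10^4 ≡ 100^2 = 10000 ≡ 330 (mod 967)
10^8 ≡ 330^2 = 108900 ≡ 596 (mod 967)
10^16 ≡ 596^2 = 355216 ≡ 327 (mod 967)
10^32 ≡ 327^2 = 106929 ≡ 559 (mod 967)
10^64 ≡ 559^2 = 312481 ≡ 140 (mod 967)
10^128 ≡ 140^2 = 19600 ≡ 260 (mod 967)
10^256 ≡ 260^2 = 67600 ≡ 877 (mod 967)
10^512 ≡ 877^2 = 769129 ≡ 364 (mod 967)
966 = 512 + 256 + 128 + 64 + 4 + 2 in binary powers of 2.
So 10^966 ≡ 364 · 877 · 260 · 140 · 330 · 100 ≡ 1 (mod 967).
Since the result is 1, base 10 gives no evidence that 967 is composite.

1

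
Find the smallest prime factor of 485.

5

485 is odd.
Digit sum 17, not divisible by 3.
Ends in 5: divisible by 5.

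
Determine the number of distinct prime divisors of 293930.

6

293930 = 2 · 146965
146965 = 5 · 29393
29393 = 7 · 4199
4199 = 13 · 323
323 = 17 · 19
293930 = 2 · 5 · 7 · 13 · 17 · 19, which has 6 distinct prime factors.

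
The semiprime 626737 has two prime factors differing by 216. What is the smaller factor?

691

Since p = q + 216, we have 626737 = q(q + 216), so q² + 216q − 626737 = 0.
Discriminant: 216² + 4·626737 = 46656 + 2506948 = 2553604; √2553604 = 1598.
q = (−216 + 1598)/2 = 691, and p = q + 216 = 907.
Check: 691 · 907 = 626737.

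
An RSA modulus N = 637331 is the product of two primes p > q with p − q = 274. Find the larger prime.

Since p = q + 274, we have 637331 = q(q + 274), so q² + 274q − 637331 = 0.
Discriminant: 274² + 4·637331 = 75076 + 2549324 = 2624400; √2624400 = 1620.
q = (−274 + 1620)/2 = 673, and p = q + 274 = 947.
Check: 673 · 947 = 637331.

947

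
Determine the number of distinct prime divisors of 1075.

2

1075 = 5^2 · 43
1075 = 5^2 · 43, which has 2 distinct prime factors.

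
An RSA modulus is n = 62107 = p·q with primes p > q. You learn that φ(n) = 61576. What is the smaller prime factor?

173

φ(n) = (p−1)(q−1) = n − (p+q) + 1, so p + q = 62107 − 61576 + 1 = 532.
p and q are the roots of t² − 532t + 62107 = 0.
Discriminant: 532² − 4·62107 = 283024 − 248428 = 34596; √34596 = 186.
q = (532 − 186)/2 = 173, p = (532 + 186)/2 = 359.
Check: 173 · 359 = 62107.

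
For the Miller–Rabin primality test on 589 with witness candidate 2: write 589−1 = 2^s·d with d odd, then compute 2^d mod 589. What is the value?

407

589 − 1 = 588 = 2^2 · 147, so d = 147.
2^1 ≡ 2 (mod 589)
2^2 ≡ 2^2 = 4 ≡ 4 (mod 589)
2^4 ≡ 4^2 = 16 ≡ 16 (mod 589)
2^8 ≡ 16^2 = 256 ≡ 256 (mod 589)
2^16 ≡ 256^2 = 65536 ≡ 157 (mod 589)
2^32 ≡ 157^2 = 24649 ≡ 500 (mod 589)
2^64 ≡ 500^2 = 250000 ≡ 264 (mod 589)
2^128 ≡ 264^2 = 69696 ≡ 194 (mod 589)
147 = 128 + 16 + 2 + 1 in binary powers of 2.
So 2^147 ≡ 194 · 157 · 4 · 2 ≡ 407 (mod 589).
Squaring chain: 407 → 140; never reaches −1, so base 2 is a Miller–Rabin witness that 589 is composite.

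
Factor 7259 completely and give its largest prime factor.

7259 = 7 · 1037
1037 = 17 · 61
61 is prime.
So 7259 = 7 · 17 · 61; the largest prime factor is 61.

61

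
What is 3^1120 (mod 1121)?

3^1 ≡ 3 (mod 1121)
3^2 ≡ 3^2 = 9 ≡ 9 (mod 1121)
3^4 ≡ 9^2 = 81 ≡ 81 (mod 1121)
3^8 ≡ 81^2 = 6561 ≡ 956 (mod 1121)
3^16 ≡ 956^2 = 913936 ≡ 321 (mod 1121)
3^32 ≡ 321^2 = 103041 ≡ 1030 (mod 1121)
3^64 ≡ 1030^2 = 1060900 ≡ 434 (mod 1121)
3^128 ≡ 434^2 = 188356 ≡ 28 (mod 1121)
3^256 ≡ 28^2 = 784 ≡ 784 (mod 1121)
3^512 ≡ 784^2 = 614656 ≡ 348 (mod 1121)
3^1024 ≡ 348^2 = 121104 ≡ 36 (mod 1121)
1120 = 1024 + 64 + 32 in binary powers of 2.
So 3^1120 ≡ 36 · 434 · 1030 ≡ 765 (mod 1121).
Since 765 ≠ 1, base 3 is a Fermat witness: 1121 is composite.

765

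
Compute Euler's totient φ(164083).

Factor: 164083 = 31 · 67 · 79.
φ(164083) = (31−1) · (67−1) · (79−1) = 30 · 66 · 78 = 154440.

154440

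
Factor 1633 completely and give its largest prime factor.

71

1633 = 23 · 71
71 is prime.
So 1633 = 23 · 71; the largest prime factor is 71.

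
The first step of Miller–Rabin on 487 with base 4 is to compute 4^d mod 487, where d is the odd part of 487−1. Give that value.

487 − 1 = 486 = 2^1 · 243, so d = 243.
4^1 ≡ 4 (mod 487)
4^2 ≡ 4^2 = 16 ≡ 16 (mod 487)
4^4 ≡ 16^2 = 256 ≡ 256 (mod 487)
4^8 ≡ 256^2 = 65536 ≡ 278 (mod 487)
4^16 ≡ 278^2 = 77284 ≡ 338 (mod 487)
4^32 ≡ 338^2 = 114244 ≡ 286 (mod 487)
4^64 ≡ 286^2 = 81796 ≡ 467 (mod 487)
4^128 ≡ 467^2 = 218089 ≡ 400 (mod 487)
243 = 128 + 64 + 32 + 16 + 2 + 1 in binary powers of 2.
So 4^243 ≡ 400 · 467 · 286 · 338 · 16 · 4 ≡ 1 (mod 487).
Since 4^d ≡ 1 (mod 487), base 4 does not prove 487 composite.

1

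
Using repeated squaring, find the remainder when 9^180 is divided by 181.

9^1 ≡ 9 (mod 181)
9^2 ≡ 9^2 = 81 ≡ 81 (mod 181)
9^4 ≡ 81^2 = 6561 ≡ 45 (mod 181)
9^8 ≡ 45^2 = 2025 ≡ 34 (mod 181)
9^16 ≡ 34^2 = 1156 ≡ 70 (mod 181)
9^32 ≡ 70^2 = 4900 ≡ 13 (mod 181)
9^64 ≡ 13^2 = 169 ≡ 169 (mod 181)
9^128 ≡ 169^2 = 28561 ≡ 144 (mod 181)
180 = 128 + 32 + 16 + 4 in binary powers of 2.
So 9^180 ≡ 144 · 13 · 70 · 45 ≡ 1 (mod 181).
Since the result is 1, base 9 gives no evidence that 181 is composite.

1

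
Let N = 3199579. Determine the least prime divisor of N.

3199579 is odd.
Digit sum 43, not divisible by 3.
Ends in 9: not divisible by 5.
7: 3199579 = 7·457082 + 5
11: 3199579 = 11·290870 + 9
13: 3199579 = 13·246121 + 6
17: 3199579 = 17·188210 + 9
19: 3199579 = 19·168398 + 17
23: 3199579 = 23·139112 + 3
29: 3199579 = 29·110330 + 9
31: 3199579 = 31·103212 + 7
37: 3199579 = 37·86475 + 4
41: 3199579 = 41·78038 + 21
43: 3199579 = 43·74408 + 35
47: 3199579 = 47·68076 + 7
53: 3199579 = 53·60369 + 22
59: 3199579 = 59·54230 + 9
61: 3199579 = 61·52452 + 7
67: 3199579 = 67·47754 + 61
71: 3199579 = 71·45064 + 35
73: 3199579 = 73·43829 + 62
79: 3199579 = 79·40501

79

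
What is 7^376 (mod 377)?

74

7^1 ≡ 7 (mod 377)
7^2 ≡ 7^2 = 49 ≡ 49 (mod 377)
7^4 ≡ 49^2 = 2401 ≡ 139 (mod 377)
7^8 ≡ 139^2 = 19321 ≡ 94 (mod 377)
7^16 ≡ 94^2 = 8836 ≡ 165 (mod 377)
7^32 ≡ 165^2 = 27225 ≡ 81 (mod 377)
7^64 ≡ 81^2 = 6561 ≡ 152 (mod 377)
7^128 ≡ 152^2 = 23104 ≡ 107 (mod 377)
7^256 ≡ 107^2 = 11449 ≡ 139 (mod 377)
376 = 256 + 64 + 32 + 16 + 8 in binary powers of 2.
So 7^376 ≡ 139 · 152 · 81 · 165 · 94 ≡ 74 (mod 377).
Since 74 ≠ 1, base 7 is a Fermat witness: 377 is composite.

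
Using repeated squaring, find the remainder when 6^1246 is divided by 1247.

6^1 ≡ 6 (mod 1247)
6^2 ≡ 6^2 = 36 ≡ 36 (mod 1247)
6^4 ≡ 36^2 = 1296 ≡ 49 (mod 1247)
6^8 ≡ 49^2 = 2401 ≡ 1154 (mod 1247)
6^16 ≡ 1154^2 = 1331716 ≡ 1167 (mod 1247)
6^32 ≡ 1167^2 = 1361889 ≡ 165 (mod 1247)
6^64 ≡ 165^2 = 27225 ≡ 1038 (mod 1247)
6^128 ≡ 1038^2 = 1077444 ≡ 36 (mod 1247)
6^256 ≡ 36^2 = 1296 ≡ 49 (mod 1247)
6^512 ≡ 49^2 = 2401 ≡ 1154 (mod 1247)
6^1024 ≡ 1154^2 = 1331716 ≡ 1167 (mod 1247)
1246 = 1024 + 128 + 64 + 16 + 8 + 4 + 2 in binary powers of 2.
So 6^1246 ≡ 1167 · 36 · 1038 · 1167 · 1154 · 49 · 36 ≡ 436 (mod 1247).
Since 436 ≠ 1, base 6 is a Fermat witness: 1247 is composite.

436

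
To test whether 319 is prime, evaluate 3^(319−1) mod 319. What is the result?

5

3^1 ≡ 3 (mod 319)
3^2 ≡ 3^2 = 9 ≡ 9 (mod 319)
3^4 ≡ 9^2 = 81 ≡ 81 (mod 319)
3^8 ≡ 81^2 = 6561 ≡ 181 (mod 319)
3^16 ≡ 181^2 = 32761 ≡ 223 (mod 319)
3^32 ≡ 223^2 = 49729 ≡ 284 (mod 319)
3^64 ≡ 284^2 = 80656 ≡ 268 (mod 319)
3^128 ≡ 268^2 = 71824 ≡ 49 (mod 319)
3^256 ≡ 49^2 = 2401 ≡ 168 (mod 319)
318 = 256 + 32 + 16 + 8 + 4 + 2 in binary powers of 2.
So 3^318 ≡ 168 · 284 · 223 · 181 · 81 · 9 ≡ 5 (mod 319).
Since 5 ≠ 1, base 3 is a Fermat witness: 319 is composite.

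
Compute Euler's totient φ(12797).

Factor: 12797 = 67 · 191.
φ(12797) = (67−1) · (191−1) = 66 · 190 = 12540.

12540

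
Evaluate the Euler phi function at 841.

Factor: 841 = 29^2.
φ(841) = 29^1·(29−1) = 812.

812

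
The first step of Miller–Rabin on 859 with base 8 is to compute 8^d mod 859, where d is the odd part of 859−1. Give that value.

858

859 − 1 = 858 = 2^1 · 429, so d = 429.
8^1 ≡ 8 (mod 859)
8^2 ≡ 8^2 = 64 ≡ 64 (mod 859)
8^4 ≡ 64^2 = 4096 ≡ 660 (mod 859)
8^8 ≡ 660^2 = 435600 ≡ 87 (mod 859)
8^16 ≡ 87^2 = 7569 ≡ 697 (mod 859)
8^32 ≡ 697^2 = 485809 ≡ 474 (mod 859)
8^64 ≡ 474^2 = 224676 ≡ 477 (mod 859)
8^128 ≡ 477^2 = 227529 ≡ 753 (mod 859)
8^256 ≡ 753^2 = 567009 ≡ 69 (mod 859)
429 = 256 + 128 + 32 + 8 + 4 + 1 in binary powers of 2.
So 8^429 ≡ 69 · 753 · 474 · 87 · 660 · 8 ≡ 858 (mod 859).
Since 8^d ≡ 858 (mod 859), base 8 does not prove 859 composite.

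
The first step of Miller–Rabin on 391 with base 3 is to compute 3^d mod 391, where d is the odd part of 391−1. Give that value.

391 − 1 = 390 = 2^1 · 195, so d = 195.
3^1 ≡ 3 (mod 391)
3^2 ≡ 3^2 = 9 ≡ 9 (mod 391)
3^4 ≡ 9^2 = 81 ≡ 81 (mod 391)
3^8 ≡ 81^2 = 6561 ≡ 305 (mod 391)
3^16 ≡ 305^2 = 93025 ≡ 358 (mod 391)
3^32 ≡ 358^2 = 128164 ≡ 307 (mod 391)
3^64 ≡ 307^2 = 94249 ≡ 18 (mod 391)
3^128 ≡ 18^2 = 324 ≡ 324 (mod 391)
195 = 128 + 64 + 2 + 1 in binary powers of 2.
So 3^195 ≡ 324 · 18 · 9 · 3 ≡ 282 (mod 391).
Squaring chain: 282; never reaches −1, so base 3 is a Miller–Rabin witness that 391 is composite.

282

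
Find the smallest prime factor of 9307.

9307 is odd.
Digit sum 19, not divisible by 3.
Ends in 7: not divisible by 5.
7: 9307 = 7·1329 + 4
11: 9307 = 11·846 + 1
13: 9307 = 13·715 + 12
17: 9307 = 17·547 + 8
19: 9307 = 19·489 + 16
23: 9307 = 23·404 + 15
29: 9307 = 29·320 + 27
31: 9307 = 31·300 + 7
37: 9307 = 37·251 + 20
41: 9307 = 41·227

41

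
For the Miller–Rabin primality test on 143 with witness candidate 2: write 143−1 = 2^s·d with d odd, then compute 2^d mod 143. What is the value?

143 − 1 = 142 = 2^1 · 71, so d = 71.
2^1 ≡ 2 (mod 143)
2^2 ≡ 2^2 = 4 ≡ 4 (mod 143)
2^4 ≡ 4^2 = 16 ≡ 16 (mod 143)
2^8 ≡ 16^2 = 256 ≡ 113 (mod 143)
2^16 ≡ 113^2 = 12769 ≡ 42 (mod 143)
2^32 ≡ 42^2 = 1764 ≡ 48 (mod 143)
2^64 ≡ 48^2 = 2304 ≡ 16 (mod 143)
71 = 64 + 4 + 2 + 1 in binary powers of 2.
So 2^71 ≡ 16 · 16 · 4 · 2 ≡ 46 (mod 143).
Squaring chain: 46; never reaches −1, so base 2 is a Miller–Rabin witness that 143 is composite.

46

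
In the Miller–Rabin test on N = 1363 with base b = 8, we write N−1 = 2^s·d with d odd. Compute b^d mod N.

943

1363 − 1 = 1362 = 2^1 · 681, so d = 681.
8^1 ≡ 8 (mod 1363)
8^2 ≡ 8^2 = 64 ≡ 64 (mod 1363)
8^4 ≡ 64^2 = 4096 ≡ 7 (mod 1363)
8^8 ≡ 7^2 = 49 ≡ 49 (mod 1363)
8^16 ≡ 49^2 = 2401 ≡ 1038 (mod 1363)
8^32 ≡ 1038^2 = 1077444 ≡ 674 (mod 1363)
8^64 ≡ 674^2 = 454276 ≡ 397 (mod 1363)
8^128 ≡ 397^2 = 157609 ≡ 864 (mod 1363)
8^256 ≡ 864^2 = 746496 ≡ 935 (mod 1363)
8^512 ≡ 935^2 = 874225 ≡ 542 (mod 1363)
681 = 512 + 128 + 32 + 8 + 1 in binary powers of 2.
So 8^681 ≡ 542 · 864 · 674 · 49 · 8 ≡ 943 (mod 1363).
Squaring chain: 943; never reaches −1, so base 8 is a Miller–Rabin witness that 1363 is composite.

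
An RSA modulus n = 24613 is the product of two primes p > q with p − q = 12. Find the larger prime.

Since p = q + 12, we have 24613 = q(q + 12), so q² + 12q − 24613 = 0.
Discriminant: 12² + 4·24613 = 144 + 98452 = 98596; √98596 = 314.
q = (−12 + 314)/2 = 151, and p = q + 12 = 163.
Check: 151 · 163 = 24613.

163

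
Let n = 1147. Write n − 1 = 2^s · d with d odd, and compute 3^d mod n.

492

1147 − 1 = 1146 = 2^1 · 573, so d = 573.
3^1 ≡ 3 (mod 1147)
3^2 ≡ 3^2 = 9 ≡ 9 (mod 1147)
3^4 ≡ 9^2 = 81 ≡ 81 (mod 1147)
3^8 ≡ 81^2 = 6561 ≡ 826 (mod 1147)
3^16 ≡ 826^2 = 682276 ≡ 958 (mod 1147)
3^32 ≡ 958^2 = 917764 ≡ 164 (mod 1147)
3^64 ≡ 164^2 = 26896 ≡ 515 (mod 1147)
3^128 ≡ 515^2 = 265225 ≡ 268 (mod 1147)
3^256 ≡ 268^2 = 71824 ≡ 710 (mod 1147)
3^512 ≡ 710^2 = 504100 ≡ 567 (mod 1147)
573 = 512 + 32 + 16 + 8 + 4 + 1 in binary powers of 2.
So 3^573 ≡ 567 · 164 · 958 · 826 · 81 · 3 ≡ 492 (mod 1147).
Squaring chain: 492; never reaches −1, so base 3 is a Miller–Rabin witness that 1147 is composite.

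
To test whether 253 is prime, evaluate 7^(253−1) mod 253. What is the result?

82

7^1 ≡ 7 (mod 253)
7^2 ≡ 7^2 = 49 ≡ 49 (mod 253)
7^4 ≡ 49^2 = 2401 ≡ 124 (mod 253)
7^8 ≡ 124^2 = 15376 ≡ 196 (mod 253)
7^16 ≡ 196^2 = 38416 ≡ 213 (mod 253)
7^32 ≡ 213^2 = 45369 ≡ 82 (mod 253)
7^64 ≡ 82^2 = 6724 ≡ 146 (mod 253)
7^128 ≡ 146^2 = 21316 ≡ 64 (mod 253)
252 = 128 + 64 + 32 + 16 + 8 + 4 in binary powers of 2.
So 7^252 ≡ 64 · 146 · 82 · 213 · 196 · 124 ≡ 82 (mod 253).
Since 82 ≠ 1, base 7 is a Fermat witness: 253 is composite.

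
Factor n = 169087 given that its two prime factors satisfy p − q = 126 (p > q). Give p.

Since p = q + 126, we have 169087 = q(q + 126), so q² + 126q − 169087 = 0.
Discriminant: 126² + 4·169087 = 15876 + 676348 = 692224; √692224 = 832.
q = (−126 + 832)/2 = 353, and p = q + 126 = 479.
Check: 353 · 479 = 169087.

479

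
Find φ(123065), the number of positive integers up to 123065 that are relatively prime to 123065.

97200

Factor: 123065 = 5 · 151 · 163.
φ(123065) = (5−1) · (151−1) · (163−1) = 4 · 150 · 162 = 97200.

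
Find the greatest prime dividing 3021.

3021 = 3 · 1007
1007 = 19 · 53
53 is prime.
So 3021 = 3 · 19 · 53; the largest prime factor is 53.

53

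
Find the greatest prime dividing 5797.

31

5797 = 11 · 527
527 = 17 · 31
31 is prime.
So 5797 = 11 · 17 · 31; the largest prime factor is 31.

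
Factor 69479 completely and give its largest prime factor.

67

69479 = 17 · 4087
4087 = 61 · 67
67 is prime.
So 69479 = 17 · 61 · 67; the largest prime factor is 67.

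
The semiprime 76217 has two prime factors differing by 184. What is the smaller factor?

199

Since p = q + 184, we have 76217 = q(q + 184), so q² + 184q − 76217 = 0.
Discriminant: 184² + 4·76217 = 33856 + 304868 = 338724; √338724 = 582.
q = (−184 + 582)/2 = 199, and p = q + 184 = 383.
Check: 199 · 383 = 76217.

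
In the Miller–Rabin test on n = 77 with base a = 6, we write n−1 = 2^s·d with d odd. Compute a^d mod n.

77 − 1 = 76 = 2^2 · 19, so d = 19.
6^1 ≡ 6 (mod 77)
6^2 ≡ 6^2 = 36 ≡ 36 (mod 77)
6^4 ≡ 36^2 = 1296 ≡ 64 (mod 77)
6^8 ≡ 64^2 = 4096 ≡ 15 (mod 77)
6^16 ≡ 15^2 = 225 ≡ 71 (mod 77)
19 = 16 + 2 + 1 in binary powers of 2.
So 6^19 ≡ 71 · 36 · 6 ≡ 13 (mod 77).
Squaring chain: 13 → 15; never reaches −1, so base 6 is a Miller–Rabin witness that 77 is composite.

13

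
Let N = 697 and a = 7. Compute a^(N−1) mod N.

7^1 ≡ 7 (mod 697)
7^2 ≡ 7^2 = 49 ≡ 49 (mod 697)
7^4 ≡ 49^2 = 2401 ≡ 310 (mod 697)
7^8 ≡ 310^2 = 96100 ≡ 611 (mod 697)
7^16 ≡ 611^2 = 373321 ≡ 426 (mod 697)
7^32 ≡ 426^2 = 181476 ≡ 256 (mod 697)
7^64 ≡ 256^2 = 65536 ≡ 18 (mod 697)
7^128 ≡ 18^2 = 324 ≡ 324 (mod 697)
7^256 ≡ 324^2 = 104976 ≡ 426 (mod 697)
7^512 ≡ 426^2 = 181476 ≡ 256 (mod 697)
696 = 512 + 128 + 32 + 16 + 8 in binary powers of 2.
So 7^696 ≡ 256 · 324 · 256 · 426 · 611 ≡ 16 (mod 697).
Since 16 ≠ 1, base 7 is a Fermat witness: 697 is composite.

16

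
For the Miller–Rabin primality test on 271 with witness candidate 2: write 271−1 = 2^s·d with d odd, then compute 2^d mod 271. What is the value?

271 − 1 = 270 = 2^1 · 135, so d = 135.
2^1 ≡ 2 (mod 271)
2^2 ≡ 2^2 = 4 ≡ 4 (mod 271)
2^4 ≡ 4^2 = 16 ≡ 16 (mod 271)
2^8 ≡ 16^2 = 256 ≡ 256 (mod 271)
2^16 ≡ 256^2 = 65536 ≡ 225 (mod 271)
2^32 ≡ 225^2 = 50625 ≡ 219 (mod 271)
2^64 ≡ 219^2 = 47961 ≡ 265 (mod 271)
2^128 ≡ 265^2 = 70225 ≡ 36 (mod 271)
135 = 128 + 4 + 2 + 1 in binary powers of 2.
So 2^135 ≡ 36 · 16 · 4 · 2 ≡ 1 (mod 271).
Since 2^d ≡ 1 (mod 271), base 2 does not prove 271 composite.

1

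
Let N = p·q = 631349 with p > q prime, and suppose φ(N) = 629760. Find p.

φ(n) = (p−1)(q−1) = n − (p+q) + 1, so p + q = 631349 − 629760 + 1 = 1590.
p and q are the roots of t² − 1590t + 631349 = 0.
Discriminant: 1590² − 4·631349 = 2528100 − 2525396 = 2704; √2704 = 52.
q = (1590 − 52)/2 = 769, p = (1590 + 52)/2 = 821.
Check: 769 · 821 = 631349.

821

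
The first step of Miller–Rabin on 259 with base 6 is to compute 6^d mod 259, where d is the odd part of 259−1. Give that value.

259 − 1 = 258 = 2^1 · 129, so d = 129.
6^1 ≡ 6 (mod 259)
6^2 ≡ 6^2 = 36 ≡ 36 (mod 259)
6^4 ≡ 36^2 = 1296 ≡ 1 (mod 259)
6^8 ≡ 1^2 = 1 ≡ 1 (mod 259)
6^16 ≡ 1^2 = 1 ≡ 1 (mod 259)
6^32 ≡ 1^2 = 1 ≡ 1 (mod 259)
6^64 ≡ 1^2 = 1 ≡ 1 (mod 259)
6^128 ≡ 1^2 = 1 ≡ 1 (mod 259)
129 = 128 + 1 in binary powers of 2.
So 6^129 ≡ 1 · 6 ≡ 6 (mod 259).
Squaring chain: 6; never reaches −1, so base 6 is a Miller–Rabin witness that 259 is composite.

6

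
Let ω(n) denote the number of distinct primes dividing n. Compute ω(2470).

4

2470 = 2 · 1235
1235 = 5 · 247
247 = 13 · 19
2470 = 2 · 5 · 13 · 19, which has 4 distinct prime factors.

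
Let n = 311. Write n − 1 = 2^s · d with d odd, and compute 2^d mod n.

311 − 1 = 310 = 2^1 · 155, so d = 155.
2^1 ≡ 2 (mod 311)
2^2 ≡ 2^2 = 4 ≡ 4 (mod 311)
2^4 ≡ 4^2 = 16 ≡ 16 (mod 311)
2^8 ≡ 16^2 = 256 ≡ 256 (mod 311)
2^16 ≡ 256^2 = 65536 ≡ 226 (mod 311)
2^32 ≡ 226^2 = 51076 ≡ 72 (mod 311)
2^64 ≡ 72^2 = 5184 ≡ 208 (mod 311)
2^128 ≡ 208^2 = 43264 ≡ 35 (mod 311)
155 = 128 + 16 + 8 + 2 + 1 in binary powers of 2.
So 2^155 ≡ 35 · 226 · 256 · 4 · 2 ≡ 1 (mod 311).
Since 2^d ≡ 1 (mod 311), base 2 does not prove 311 composite.

1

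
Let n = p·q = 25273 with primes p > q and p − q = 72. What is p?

Since p = q + 72, we have 25273 = q(q + 72), so q² + 72q − 25273 = 0.
Discriminant: 72² + 4·25273 = 5184 + 101092 = 106276; √106276 = 326.
q = (−72 + 326)/2 = 127, and p = q + 72 = 199.
Check: 127 · 199 = 25273.

199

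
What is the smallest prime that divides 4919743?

4919743 is odd.
Digit sum 37, not divisible by 3.
Ends in 3: not divisible by 5.
7: 4919743 = 7·702820 + 3
11: 4919743 = 11·447249 + 4
13: 4919743 = 13·378441 + 10
17: 4919743 = 17·289396 + 11
19: 4919743 = 19·258933 + 16
23: 4919743 = 23·213901 + 20
29: 4919743 = 29·169646 + 9
31: 4919743 = 31·158701 + 12
37: 4919743 = 37·132966 + 1
41: 4919743 = 41·119993 + 30
43: 4919743 = 43·114412 + 27
47: 4919743 = 47·104675 + 18
53: 4919743 = 53·92825 + 18
59: 4919743 = 59·83385 + 28
61: 4919743 = 61·80651 + 32
67: 4919743 = 67·73429

67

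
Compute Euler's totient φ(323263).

Factor: 323263 = 29 · 71 · 157.
φ(323263) = (29−1) · (71−1) · (157−1) = 28 · 70 · 156 = 305760.

305760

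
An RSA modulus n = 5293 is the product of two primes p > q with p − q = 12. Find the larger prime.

79

Since p = q + 12, we have 5293 = q(q + 12), so q² + 12q − 5293 = 0.
Discriminant: 12² + 4·5293 = 144 + 21172 = 21316; √21316 = 146.
q = (−12 + 146)/2 = 67, and p = q + 12 = 79.
Check: 67 · 79 = 5293.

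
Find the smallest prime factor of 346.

346 is even: 2 divides it.

2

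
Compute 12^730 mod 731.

196

12^1 ≡ 12 (mod 731)
12^2 ≡ 12^2 = 144 ≡ 144 (mod 731)
12^4 ≡ 144^2 = 20736 ≡ 268 (mod 731)
12^8 ≡ 268^2 = 71824 ≡ 186 (mod 731)
12^16 ≡ 186^2 = 34596 ≡ 239 (mod 731)
12^32 ≡ 239^2 = 57121 ≡ 103 (mod 731)
12^64 ≡ 103^2 = 10609 ≡ 375 (mod 731)
12^128 ≡ 375^2 = 140625 ≡ 273 (mod 731)
12^256 ≡ 273^2 = 74529 ≡ 698 (mod 731)
12^512 ≡ 698^2 = 487204 ≡ 358 (mod 731)
730 = 512 + 128 + 64 + 16 + 8 + 2 in binary powers of 2.
So 12^730 ≡ 358 · 273 · 375 · 239 · 186 · 144 ≡ 196 (mod 731).
Since 196 ≠ 1, base 12 is a Fermat witness: 731 is composite.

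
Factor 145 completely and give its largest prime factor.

145 = 5 · 29
29 is prime.
So 145 = 5 · 29; the largest prime factor is 29.

29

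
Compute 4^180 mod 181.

1

4^1 ≡ 4 (mod 181)
4^2 ≡ 4^2 = 16 ≡ 16 (mod 181)
4^4 ≡ 16^2 = 256 ≡ 75 (mod 181)
4^8 ≡ 75^2 = 5625 ≡ 14 (mod 181)
4^16 ≡ 14^2 = 196 ≡ 15 (mod 181)
4^32 ≡ 15^2 = 225 ≡ 44 (mod 181)
4^64 ≡ 44^2 = 1936 ≡ 126 (mod 181)
4^128 ≡ 126^2 = 15876 ≡ 129 (mod 181)
180 = 128 + 32 + 16 + 4 in binary powers of 2.
So 4^180 ≡ 129 · 44 · 15 · 75 ≡ 1 (mod 181).
Since the result is 1, base 4 gives no evidence that 181 is composite.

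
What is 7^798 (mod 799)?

773

7^1 ≡ 7 (mod 799)
7^2 ≡ 7^2 = 49 ≡ 49 (mod 799)
7^4 ≡ 49^2 = 2401 ≡ 4 (mod 799)
7^8 ≡ 4^2 = 16 ≡ 16 (mod 799)
7^16 ≡ 16^2 = 256 ≡ 256 (mod 799)
7^32 ≡ 256^2 = 65536 ≡ 18 (mod 799)
7^64 ≡ 18^2 = 324 ≡ 324 (mod 799)
7^128 ≡ 324^2 = 104976 ≡ 307 (mod 799)
7^256 ≡ 307^2 = 94249 ≡ 766 (mod 799)
7^512 ≡ 766^2 = 586756 ≡ 290 (mod 799)
798 = 512 + 256 + 16 + 8 + 4 + 2 in binary powers of 2.
So 7^798 ≡ 290 · 766 · 256 · 16 · 4 · 49 ≡ 773 (mod 799).
Since 773 ≠ 1, base 7 is a Fermat witness: 799 is composite.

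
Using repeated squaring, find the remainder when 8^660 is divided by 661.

8^1 ≡ 8 (mod 661)
8^2 ≡ 8^2 = 64 ≡ 64 (mod 661)
8^4 ≡ 64^2 = 4096 ≡ 130 (mod 661)
8^8 ≡ 130^2 = 16900 ≡ 375 (mod 661)
8^16 ≡ 375^2 = 140625 ≡ 493 (mod 661)
8^32 ≡ 493^2 = 243049 ≡ 462 (mod 661)
8^64 ≡ 462^2 = 213444 ≡ 602 (mod 661)
8^128 ≡ 602^2 = 362404 ≡ 176 (mod 661)
8^256 ≡ 176^2 = 30976 ≡ 570 (mod 661)
8^512 ≡ 570^2 = 324900 ≡ 349 (mod 661)
660 = 512 + 128 + 16 + 4 in binary powers of 2.
So 8^660 ≡ 349 · 176 · 493 · 130 ≡ 1 (mod 661).
Since the result is 1, base 8 gives no evidence that 661 is composite.

1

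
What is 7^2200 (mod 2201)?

955

7^1 ≡ 7 (mod 2201)
7^2 ≡ 7^2 = 49 ≡ 49 (mod 2201)
7^4 ≡ 49^2 = 2401 ≡ 200 (mod 2201)
7^8 ≡ 200^2 = 40000 ≡ 382 (mod 2201)
7^16 ≡ 382^2 = 145924 ≡ 658 (mod 2201)
7^32 ≡ 658^2 = 432964 ≡ 1568 (mod 2201)
7^64 ≡ 1568^2 = 2458624 ≡ 107 (mod 2201)
7^128 ≡ 107^2 = 11449 ≡ 444 (mod 2201)
7^256 ≡ 444^2 = 197136 ≡ 1247 (mod 2201)
7^512 ≡ 1247^2 = 1555009 ≡ 1103 (mod 2201)
7^1024 ≡ 1103^2 = 1216609 ≡ 1657 (mod 2201)
7^2048 ≡ 1657^2 = 2745649 ≡ 1002 (mod 2201)
2200 = 2048 + 128 + 16 + 8 in binary powers of 2.
So 7^2200 ≡ 1002 · 444 · 658 · 382 ≡ 955 (mod 2201).
Since 955 ≠ 1, base 7 is a Fermat witness: 2201 is composite.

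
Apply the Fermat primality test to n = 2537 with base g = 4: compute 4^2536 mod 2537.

4^1 ≡ 4 (mod 2537)
4^2 ≡ 4^2 = 16 ≡ 16 (mod 2537)
4^4 ≡ 16^2 = 256 ≡ 256 (mod 2537)
4^8 ≡ 256^2 = 65536 ≡ 2111 (mod 2537)
4^16 ≡ 2111^2 = 4456321 ≡ 1349 (mod 2537)
4^32 ≡ 1349^2 = 1819801 ≡ 772 (mod 2537)
4^64 ≡ 772^2 = 595984 ≡ 2326 (mod 2537)
4^128 ≡ 2326^2 = 5410276 ≡ 1392 (mod 2537)
4^256 ≡ 1392^2 = 1937664 ≡ 1933 (mod 2537)
4^512 ≡ 1933^2 = 3736489 ≡ 2025 (mod 2537)
4^1024 ≡ 2025^2 = 4100625 ≡ 833 (mod 2537)
4^2048 ≡ 833^2 = 693889 ≡ 1288 (mod 2537)
2536 = 2048 + 256 + 128 + 64 + 32 + 8 in binary powers of 2.
So 4^2536 ≡ 1288 · 1933 · 1392 · 2326 · 772 · 2111 ≡ 317 (mod 2537).
Since 317 ≠ 1, base 4 is a Fermat witness: 2537 is composite.

317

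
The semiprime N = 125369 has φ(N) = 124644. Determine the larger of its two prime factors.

φ(n) = (p−1)(q−1) = n − (p+q) + 1, so p + q = 125369 − 124644 + 1 = 726.
p and q are the roots of t² − 726t + 125369 = 0.
Discriminant: 726² − 4·125369 = 527076 − 501476 = 25600; √25600 = 160.
q = (726 − 160)/2 = 283, p = (726 + 160)/2 = 443.
Check: 283 · 443 = 125369.

443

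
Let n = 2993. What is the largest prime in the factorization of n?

2993 = 41 · 73
73 is prime.
So 2993 = 41 · 73; the largest prime factor is 73.

73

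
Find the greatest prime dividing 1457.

1457 = 31 · 47
47 is prime.
So 1457 = 31 · 47; the largest prime factor is 47.

47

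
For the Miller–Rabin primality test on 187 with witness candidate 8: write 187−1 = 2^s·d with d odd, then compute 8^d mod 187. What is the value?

94

187 − 1 = 186 = 2^1 · 93, so d = 93.
8^1 ≡ 8 (mod 187)
8^2 ≡ 8^2 = 64 ≡ 64 (mod 187)
8^4 ≡ 64^2 = 4096 ≡ 169 (mod 187)
8^8 ≡ 169^2 = 28561 ≡ 137 (mod 187)
8^16 ≡ 137^2 = 18769 ≡ 69 (mod 187)
8^32 ≡ 69^2 = 4761 ≡ 86 (mod 187)
8^64 ≡ 86^2 = 7396 ≡ 103 (mod 187)
93 = 64 + 16 + 8 + 4 + 1 in binary powers of 2.
So 8^93 ≡ 103 · 69 · 137 · 169 · 8 ≡ 94 (mod 187).
Squaring chain: 94; never reaches −1, so base 8 is a Miller–Rabin witness that 187 is composite.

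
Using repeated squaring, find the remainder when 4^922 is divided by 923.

4^1 ≡ 4 (mod 923)
4^2 ≡ 4^2 = 16 ≡ 16 (mod 923)
4^4 ≡ 16^2 = 256 ≡ 256 (mod 923)
4^8 ≡ 256^2 = 65536 ≡ 3 (mod 923)
4^16 ≡ 3^2 = 9 ≡ 9 (mod 923)
4^32 ≡ 9^2 = 81 ≡ 81 (mod 923)
4^64 ≡ 81^2 = 6561 ≡ 100 (mod 923)
4^128 ≡ 100^2 = 10000 ≡ 770 (mod 923)
4^256 ≡ 770^2 = 592900 ≡ 334 (mod 923)
4^512 ≡ 334^2 = 111556 ≡ 796 (mod 923)
922 = 512 + 256 + 128 + 16 + 8 + 2 in binary powers of 2.
So 4^922 ≡ 796 · 334 · 770 · 9 · 3 · 16 ≡ 555 (mod 923).
Since 555 ≠ 1, base 4 is a Fermat witness: 923 is composite.

555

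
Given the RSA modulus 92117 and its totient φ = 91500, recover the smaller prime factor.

φ(n) = (p−1)(q−1) = n − (p+q) + 1, so p + q = 92117 − 91500 + 1 = 618.
p and q are the roots of t² − 618t + 92117 = 0.
Discriminant: 618² − 4·92117 = 381924 − 368468 = 13456; √13456 = 116.
q = (618 − 116)/2 = 251, p = (618 + 116)/2 = 367.
Check: 251 · 367 = 92117.

251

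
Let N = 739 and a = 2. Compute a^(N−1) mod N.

2^1 ≡ 2 (mod 739)
2^2 ≡ 2^2 = 4 ≡ 4 (mod 739)
2^4 ≡ 4^2 = 16 ≡ 16 (mod 739)
2^8 ≡ 16^2 = 256 ≡ 256 (mod 739)
2^16 ≡ 256^2 = 65536 ≡ 504 (mod 739)
2^32 ≡ 504^2 = 254016 ≡ 539 (mod 739)
2^64 ≡ 539^2 = 290521 ≡ 94 (mod 739)
2^128 ≡ 94^2 = 8836 ≡ 707 (mod 739)
2^256 ≡ 707^2 = 499849 ≡ 285 (mod 739)
2^512 ≡ 285^2 = 81225 ≡ 674 (mod 739)
738 = 512 + 128 + 64 + 32 + 2 in binary powers of 2.
So 2^738 ≡ 674 · 707 · 94 · 539 · 4 ≡ 1 (mod 739).
Since the result is 1, base 2 gives no evidence that 739 is composite.

1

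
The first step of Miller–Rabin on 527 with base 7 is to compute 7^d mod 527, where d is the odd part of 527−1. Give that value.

527 − 1 = 526 = 2^1 · 263, so d = 263.
7^1 ≡ 7 (mod 527)
7^2 ≡ 7^2 = 49 ≡ 49 (mod 527)
7^4 ≡ 49^2 = 2401 ≡ 293 (mod 527)
7^8 ≡ 293^2 = 85849 ≡ 475 (mod 527)
7^16 ≡ 475^2 = 225625 ≡ 69 (mod 527)
7^32 ≡ 69^2 = 4761 ≡ 18 (mod 527)
7^64 ≡ 18^2 = 324 ≡ 324 (mod 527)
7^128 ≡ 324^2 = 104976 ≡ 103 (mod 527)
7^256 ≡ 103^2 = 10609 ≡ 69 (mod 527)
263 = 256 + 4 + 2 + 1 in binary powers of 2.
So 7^263 ≡ 69 · 293 · 49 · 7 ≡ 165 (mod 527).
Squaring chain: 165; never reaches −1, so base 7 is a Miller–Rabin witness that 527 is composite.

165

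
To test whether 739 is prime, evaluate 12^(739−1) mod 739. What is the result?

1

12^1 ≡ 12 (mod 739)
12^2 ≡ 12^2 = 144 ≡ 144 (mod 739)
12^4 ≡ 144^2 = 20736 ≡ 44 (mod 739)
12^8 ≡ 44^2 = 1936 ≡ 458 (mod 739)
12^16 ≡ 458^2 = 209764 ≡ 627 (mod 739)
12^32 ≡ 627^2 = 393129 ≡ 720 (mod 739)
12^64 ≡ 720^2 = 518400 ≡ 361 (mod 739)
12^128 ≡ 361^2 = 130321 ≡ 257 (mod 739)
12^256 ≡ 257^2 = 66049 ≡ 278 (mod 739)
12^512 ≡ 278^2 = 77284 ≡ 428 (mod 739)
738 = 512 + 128 + 64 + 32 + 2 in binary powers of 2.
So 12^738 ≡ 428 · 257 · 361 · 720 · 144 ≡ 1 (mod 739).
Since the result is 1, base 12 gives no evidence that 739 is composite.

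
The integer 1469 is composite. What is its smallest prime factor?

1469 is odd.
Digit sum 20, not divisible by 3.
Ends in 9: not divisible by 5.
7: 1469 = 7·209 + 6
11: 1469 = 11·133 + 6
13: 1469 = 13·113

13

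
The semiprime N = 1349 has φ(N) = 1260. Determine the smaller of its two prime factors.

φ(n) = (p−1)(q−1) = n − (p+q) + 1, so p + q = 1349 − 1260 + 1 = 90.
p and q are the roots of t² − 90t + 1349 = 0.
Discriminant: 90² − 4·1349 = 8100 − 5396 = 2704; √2704 = 52.
q = (90 − 52)/2 = 19, p = (90 + 52)/2 = 71.
Check: 19 · 71 = 1349.

19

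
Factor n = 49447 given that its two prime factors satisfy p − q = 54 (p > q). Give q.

197

Since p = q + 54, we have 49447 = q(q + 54), so q² + 54q − 49447 = 0.
Discriminant: 54² + 4·49447 = 2916 + 197788 = 200704; √200704 = 448.
q = (−54 + 448)/2 = 197, and p = q + 54 = 251.
Check: 197 · 251 = 49447.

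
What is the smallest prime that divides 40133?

67

40133 is odd.
Digit sum 11, not divisible by 3.
Ends in 3: not divisible by 5.
7: 40133 = 7·5733 + 2
11: 40133 = 11·3648 + 5
13: 40133 = 13·3087 + 2
17: 40133 = 17·2360 + 13
19: 40133 = 19·2112 + 5
23: 40133 = 23·1744 + 21
29: 40133 = 29·1383 + 26
31: 40133 = 31·1294 + 19
37: 40133 = 37·1084 + 25
41: 40133 = 41·978 + 35
43: 40133 = 43·933 + 14
47: 40133 = 47·853 + 42
53: 40133 = 53·757 + 12
59: 40133 = 59·680 + 13
61: 40133 = 61·657 + 56
67: 40133 = 67·599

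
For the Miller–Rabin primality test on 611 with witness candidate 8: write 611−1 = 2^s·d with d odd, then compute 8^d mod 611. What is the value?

611 − 1 = 610 = 2^1 · 305, so d = 305.
8^1 ≡ 8 (mod 611)
8^2 ≡ 8^2 = 64 ≡ 64 (mod 611)
8^4 ≡ 64^2 = 4096 ≡ 430 (mod 611)
8^8 ≡ 430^2 = 184900 ≡ 378 (mod 611)
8^16 ≡ 378^2 = 142884 ≡ 521 (mod 611)
8^32 ≡ 521^2 = 271441 ≡ 157 (mod 611)
8^64 ≡ 157^2 = 24649 ≡ 209 (mod 611)
8^128 ≡ 209^2 = 43681 ≡ 300 (mod 611)
8^256 ≡ 300^2 = 90000 ≡ 183 (mod 611)
305 = 256 + 32 + 16 + 1 in binary powers of 2.
So 8^305 ≡ 183 · 157 · 521 · 8 ≡ 307 (mod 611).
Squaring chain: 307; never reaches −1, so base 8 is a Miller–Rabin witness that 611 is composite.

307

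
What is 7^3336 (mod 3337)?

2028

7^1 ≡ 7 (mod 3337)
7^2 ≡ 7^2 = 49 ≡ 49 (mod 3337)
7^4 ≡ 49^2 = 2401 ≡ 2401 (mod 3337)
7^8 ≡ 2401^2 = 5764801 ≡ 1802 (mod 3337)
7^16 ≡ 1802^2 = 3247204 ≡ 303 (mod 3337)
7^32 ≡ 303^2 = 91809 ≡ 1710 (mod 3337)
7^64 ≡ 1710^2 = 2924100 ≡ 888 (mod 3337)
7^128 ≡ 888^2 = 788544 ≡ 1012 (mod 3337)
7^256 ≡ 1012^2 = 1024144 ≡ 3022 (mod 3337)
7^512 ≡ 3022^2 = 9132484 ≡ 2452 (mod 3337)
7^1024 ≡ 2452^2 = 6012304 ≡ 2367 (mod 3337)
7^2048 ≡ 2367^2 = 5602689 ≡ 3203 (mod 3337)
3336 = 2048 + 1024 + 256 + 8 in binary powers of 2.
So 7^3336 ≡ 3203 · 2367 · 3022 · 1802 ≡ 2028 (mod 3337).
Since 2028 ≠ 1, base 7 is a Fermat witness: 3337 is composite.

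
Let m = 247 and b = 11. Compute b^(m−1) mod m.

11^1 ≡ 11 (mod 247)
11^2 ≡ 11^2 = 121 ≡ 121 (mod 247)
11^4 ≡ 121^2 = 14641 ≡ 68 (mod 247)
11^8 ≡ 68^2 = 4624 ≡ 178 (mod 247)
11^16 ≡ 178^2 = 31684 ≡ 68 (mod 247)
11^32 ≡ 68^2 = 4624 ≡ 178 (mod 247)
11^64 ≡ 178^2 = 31684 ≡ 68 (mod 247)
11^128 ≡ 68^2 = 4624 ≡ 178 (mod 247)
246 = 128 + 64 + 32 + 16 + 4 + 2 in binary powers of 2.
So 11^246 ≡ 178 · 68 · 178 · 68 · 68 · 121 ≡ 77 (mod 247).
Since 77 ≠ 1, base 11 is a Fermat witness: 247 is composite.

77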